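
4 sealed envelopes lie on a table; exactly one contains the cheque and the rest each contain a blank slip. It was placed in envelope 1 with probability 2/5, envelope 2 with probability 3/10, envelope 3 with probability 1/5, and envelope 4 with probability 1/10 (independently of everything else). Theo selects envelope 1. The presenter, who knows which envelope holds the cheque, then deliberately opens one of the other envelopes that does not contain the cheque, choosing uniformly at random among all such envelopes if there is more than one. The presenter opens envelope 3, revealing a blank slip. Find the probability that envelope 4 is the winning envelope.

3/20

Apply Bayes' rule, conditioning on where the cheque actually is.
If it is in envelope 1 (prior 2/5): the presenter has 3 equally likely choices, so probability 1/3; weight (2/5)·(1/3) = 2/15.
If it is in envelope 2 (prior 3/10): the presenter has 2 equally likely choices, so probability 1/2; weight (3/10)·(1/2) = 3/20.
If it is in envelope 3 (prior 1/5): the presenter opened envelope 3, so this case is ruled out; weight (1/5)·0 = 0.
If it is in envelope 4 (prior 1/10): the presenter has 2 equally likely choices, so probability 1/2; weight (1/10)·(1/2) = 1/20.
The weights sum to 1/3.
So P(the cheque in envelope 4 | the presenter opened envelope 3) = (1/20) / (1/3) = 3/20.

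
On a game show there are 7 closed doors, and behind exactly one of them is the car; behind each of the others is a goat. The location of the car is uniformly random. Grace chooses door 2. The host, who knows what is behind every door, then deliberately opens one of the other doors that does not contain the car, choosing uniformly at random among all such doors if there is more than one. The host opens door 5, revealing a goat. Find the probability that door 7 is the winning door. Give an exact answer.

Consider each possible location of the car in turn.
If it is behind any of doors 1, 3, 4, 6, and 7 (prior 1/7 each): the host has 5 equally likely choices, so probability 1/5; weight (1/7)·(1/5) = 1/35 each.
If it is behind door 2 (prior 1/7): the host has 6 equally likely choices, so probability 1/6; weight (1/7)·(1/6) = 1/42.
If it is behind door 5 (prior 1/7): the host opened door 5, so this case is ruled out; weight (1/7)·0 = 0.
The weights sum to 1/6.
So P(the car behind door 7 | the host opened door 5) = (1/35) / (1/6) = 6/35.

6/35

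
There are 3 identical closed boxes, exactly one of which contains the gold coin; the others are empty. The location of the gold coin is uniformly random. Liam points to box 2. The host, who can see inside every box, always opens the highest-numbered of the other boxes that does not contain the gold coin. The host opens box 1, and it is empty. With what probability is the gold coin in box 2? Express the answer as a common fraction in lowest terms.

0

Apply Bayes' rule, conditioning on where the gold coin actually is.
If it is in box 1 (prior 1/3): the host opened box 1, so this case is ruled out; weight (1/3)·0 = 0.
If it is in box 2 (prior 1/3): the host would have opened box 3 instead, probability 0; weight (1/3)·0 = 0.
If it is in box 3 (prior 1/3): box 1 is the highest-numbered option available, probability 1; weight (1/3)·1 = 1/3.
The weights sum to 1/3.
So P(the gold coin in box 2 | the host opened box 1) = 0 / (1/3) = 0.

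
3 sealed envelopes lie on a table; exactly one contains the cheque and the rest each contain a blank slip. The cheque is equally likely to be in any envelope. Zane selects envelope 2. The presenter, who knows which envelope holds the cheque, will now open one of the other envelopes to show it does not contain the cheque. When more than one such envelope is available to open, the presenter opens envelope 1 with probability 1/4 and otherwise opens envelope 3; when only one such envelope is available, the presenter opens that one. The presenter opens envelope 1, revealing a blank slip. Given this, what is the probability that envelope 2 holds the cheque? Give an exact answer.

Apply Bayes' rule, conditioning on where the cheque actually is.
If it is in envelope 1 (prior 1/3): the presenter opened envelope 1, so this case is ruled out; weight (1/3)·0 = 0.
If it is in envelope 2 (prior 1/3): envelope 1 is available, opened with probability 1/4; weight (1/3)·(1/4) = 1/12.
If it is in envelope 3 (prior 1/3): only envelope 1 is available, probability 1; weight (1/3)·1 = 1/3.
The weights sum to 5/12.
So P(the cheque in envelope 2 | the presenter opened envelope 1) = (1/12) / (5/12) = 1/5.

1/5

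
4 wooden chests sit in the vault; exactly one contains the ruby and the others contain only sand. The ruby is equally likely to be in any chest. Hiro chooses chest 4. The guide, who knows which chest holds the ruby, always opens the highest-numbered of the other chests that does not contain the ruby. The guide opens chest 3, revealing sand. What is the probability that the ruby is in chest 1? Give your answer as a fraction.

Consider each possible location of the ruby in turn.
If it is in any of chests 1, 2, and 4 (prior 1/4 each): chest 3 is the highest-numbered option available, probability 1; weight (1/4)·1 = 1/4 each.
If it is in chest 3 (prior 1/4): the guide opened chest 3, so this case is ruled out; weight (1/4)·0 = 0.
The weights sum to 3/4.
So P(the ruby in chest 1 | the guide opened chest 3) = (1/4) / (3/4) = 1/3.

1/3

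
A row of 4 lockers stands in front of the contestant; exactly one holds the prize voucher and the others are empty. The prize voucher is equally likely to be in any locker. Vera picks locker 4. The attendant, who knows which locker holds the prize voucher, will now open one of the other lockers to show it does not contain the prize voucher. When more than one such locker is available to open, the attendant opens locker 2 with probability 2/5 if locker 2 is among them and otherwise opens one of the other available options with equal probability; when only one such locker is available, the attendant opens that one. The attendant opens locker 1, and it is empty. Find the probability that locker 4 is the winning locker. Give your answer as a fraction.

3/14

Condition on the true location of the prize voucher.
If it is in locker 1 (prior 1/4): the attendant opened locker 1, so this case is ruled out; weight (1/4)·0 = 0.
If it is in locker 2 (prior 1/4): locker 2 holds the prize so is unavailable; the attendant chooses uniformly among the 2 others, probability 1/2; weight (1/4)·(1/2) = 1/8.
If it is in locker 3 (prior 1/4): locker 2 is available but not opened, probability 3/5; weight (1/4)·(3/5) = 3/20.
If it is in locker 4 (prior 1/4): locker 2 is available but not opened; locker 1 gets probability (1 − 2/5)/2 = 3/10; weight (1/4)·(3/10) = 3/40.
The weights sum to 7/20.
So P(the prize voucher in locker 4 | the attendant opened locker 1) = (3/40) / (7/20) = 3/14.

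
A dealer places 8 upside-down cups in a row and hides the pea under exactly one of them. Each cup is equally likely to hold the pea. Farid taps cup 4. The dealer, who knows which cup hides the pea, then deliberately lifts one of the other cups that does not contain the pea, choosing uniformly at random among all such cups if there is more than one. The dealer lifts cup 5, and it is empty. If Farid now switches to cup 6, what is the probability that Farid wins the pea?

7/48

Condition on the true location of the pea.
If it is under any of cups 1, 2, 3, 6, 7, and 8 (prior 1/8 each): the dealer has 6 equally likely choices, so probability 1/6; weight (1/8)·(1/6) = 1/48 each.
If it is under cup 4 (prior 1/8): the dealer has 7 equally likely choices, so probability 1/7; weight (1/8)·(1/7) = 1/56.
If it is under cup 5 (prior 1/8): the dealer opened cup 5, so this case is ruled out; weight (1/8)·0 = 0.
The weights sum to 1/7.
So P(the pea under cup 6 | the dealer opened cup 5) = (1/48) / (1/7) = 7/48.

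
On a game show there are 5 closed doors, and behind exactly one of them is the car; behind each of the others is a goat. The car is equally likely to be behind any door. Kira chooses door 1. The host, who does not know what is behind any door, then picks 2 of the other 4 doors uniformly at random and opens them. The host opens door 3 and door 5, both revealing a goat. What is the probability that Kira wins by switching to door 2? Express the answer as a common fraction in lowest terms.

Condition on the true location of the car.
If it is behind any of doors 1, 2, and 4 (prior 1/5 each): the host picks exactly this set with probability 1/6 regardless, and none is the prize; weight (1/5)·(1/6) = 1/30 each.
If it is behind either of doors 3 and 5 (prior 1/5 each): that door was opened and seen not to hold the prize — ruled out; weight (1/5)·0 = 0 each.
The weights sum to 1/10.
So P(the car behind door 2 | the host opened door 3 and door 5) = (1/30) / (1/10) = 1/3.

1/3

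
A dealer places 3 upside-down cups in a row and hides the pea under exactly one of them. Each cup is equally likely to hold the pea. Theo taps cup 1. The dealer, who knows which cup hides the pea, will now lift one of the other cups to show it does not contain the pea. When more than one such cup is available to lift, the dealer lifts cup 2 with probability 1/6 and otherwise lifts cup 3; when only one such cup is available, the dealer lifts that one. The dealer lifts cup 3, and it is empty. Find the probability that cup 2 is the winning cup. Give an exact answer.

6/11

Apply Bayes' rule, conditioning on where the pea actually is.
If it is under cup 1 (prior 1/3): cup 2 is available but not opened, probability 5/6; weight (1/3)·(5/6) = 5/18.
If it is under cup 2 (prior 1/3): only cup 3 is available, probability 1; weight (1/3)·1 = 1/3.
If it is under cup 3 (prior 1/3): the dealer opened cup 3, so this case is ruled out; weight (1/3)·0 = 0.
The weights sum to 11/18.
So P(the pea under cup 2 | the dealer opened cup 3) = (1/3) / (11/18) = 6/11.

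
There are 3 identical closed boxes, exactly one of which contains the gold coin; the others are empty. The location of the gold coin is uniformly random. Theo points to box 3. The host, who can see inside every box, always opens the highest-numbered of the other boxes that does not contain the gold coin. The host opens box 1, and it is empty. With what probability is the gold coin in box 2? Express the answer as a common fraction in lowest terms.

Consider each possible location of the gold coin in turn.
If it is in box 1 (prior 1/3): the host opened box 1, so this case is ruled out; weight (1/3)·0 = 0.
If it is in box 2 (prior 1/3): box 1 is the highest-numbered option available, probability 1; weight (1/3)·1 = 1/3.
If it is in box 3 (prior 1/3): the host would have opened box 2 instead, probability 0; weight (1/3)·0 = 0.
The weights sum to 1/3.
So P(the gold coin in box 2 | the host opened box 1) = (1/3) / (1/3) = 1.

1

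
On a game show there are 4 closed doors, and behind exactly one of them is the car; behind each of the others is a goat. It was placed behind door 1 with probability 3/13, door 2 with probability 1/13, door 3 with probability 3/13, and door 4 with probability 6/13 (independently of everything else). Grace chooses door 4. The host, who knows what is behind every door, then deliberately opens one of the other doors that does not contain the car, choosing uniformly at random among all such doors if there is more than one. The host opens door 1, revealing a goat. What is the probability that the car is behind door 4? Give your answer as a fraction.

Condition on the true location of the car.
If it is behind door 1 (prior 3/13): the host opened door 1, so this case is ruled out; weight (3/13)·0 = 0.
If it is behind door 2 (prior 1/13): the host has 2 equally likely choices, so probability 1/2; weight (1/13)·(1/2) = 1/26.
If it is behind door 3 (prior 3/13): the host has 2 equally likely choices, so probability 1/2; weight (3/13)·(1/2) = 3/26.
If it is behind door 4 (prior 6/13): the host has 3 equally likely choices, so probability 1/3; weight (6/13)·(1/3) = 2/13.
The weights sum to 4/13.
So P(the car behind door 4 | the host opened door 1) = (2/13) / (4/13) = 1/2.

1/2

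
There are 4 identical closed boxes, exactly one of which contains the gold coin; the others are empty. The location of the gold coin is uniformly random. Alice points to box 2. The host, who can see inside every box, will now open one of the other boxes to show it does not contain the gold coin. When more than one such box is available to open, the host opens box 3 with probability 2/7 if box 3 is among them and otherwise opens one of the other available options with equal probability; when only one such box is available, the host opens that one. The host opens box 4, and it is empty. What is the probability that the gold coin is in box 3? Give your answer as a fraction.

7/22

Apply Bayes' rule, conditioning on where the gold coin actually is.
If it is in box 1 (prior 1/4): box 3 is available but not opened, probability 5/7; weight (1/4)·(5/7) = 5/28.
If it is in box 2 (prior 1/4): box 3 is available but not opened; box 4 gets probability (1 − 2/7)/2 = 5/14; weight (1/4)·(5/14) = 5/56.
If it is in box 3 (prior 1/4): box 3 holds the prize so is unavailable; the host chooses uniformly among the 2 others, probability 1/2; weight (1/4)·(1/2) = 1/8.
If it is in box 4 (prior 1/4): the host opened box 4, so this case is ruled out; weight (1/4)·0 = 0.
The weights sum to 11/28.
So P(the gold coin in box 3 | the host opened box 4) = (1/8) / (11/28) = 7/22.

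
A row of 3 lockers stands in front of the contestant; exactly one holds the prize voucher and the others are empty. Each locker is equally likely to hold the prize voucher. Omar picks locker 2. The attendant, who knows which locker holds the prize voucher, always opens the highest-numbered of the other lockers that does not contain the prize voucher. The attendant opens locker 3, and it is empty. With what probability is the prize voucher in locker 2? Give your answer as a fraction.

1/2

Apply Bayes' rule, conditioning on where the prize voucher actually is.
If it is in either of lockers 1 and 2 (prior 1/3 each): locker 3 is the highest-numbered option available, probability 1; weight (1/3)·1 = 1/3 each.
If it is in locker 3 (prior 1/3): the attendant opened locker 3, so this case is ruled out; weight (1/3)·0 = 0.
The weights sum to 2/3.
So P(the prize voucher in locker 2 | the attendant opened locker 3) = (1/3) / (2/3) = 1/2.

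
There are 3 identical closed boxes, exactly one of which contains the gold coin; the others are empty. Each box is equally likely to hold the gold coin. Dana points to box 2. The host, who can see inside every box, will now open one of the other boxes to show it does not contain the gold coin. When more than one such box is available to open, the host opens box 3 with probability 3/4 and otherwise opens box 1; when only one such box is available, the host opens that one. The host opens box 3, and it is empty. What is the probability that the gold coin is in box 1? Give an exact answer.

Apply Bayes' rule, conditioning on where the gold coin actually is.
If it is in box 1 (prior 1/3): only box 3 is available, probability 1; weight (1/3)·1 = 1/3.
If it is in box 2 (prior 1/3): box 3 is available, opened with probability 3/4; weight (1/3)·(3/4) = 1/4.
If it is in box 3 (prior 1/3): the host opened box 3, so this case is ruled out; weight (1/3)·0 = 0.
The weights sum to 7/12.
So P(the gold coin in box 1 | the host opened box 3) = (1/3) / (7/12) = 4/7.

4/7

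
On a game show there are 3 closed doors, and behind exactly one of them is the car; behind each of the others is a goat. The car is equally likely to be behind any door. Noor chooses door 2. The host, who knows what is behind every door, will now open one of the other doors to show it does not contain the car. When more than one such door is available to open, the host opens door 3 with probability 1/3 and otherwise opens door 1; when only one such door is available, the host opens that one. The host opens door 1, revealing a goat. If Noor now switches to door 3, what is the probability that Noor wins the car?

3/5

Apply Bayes' rule, conditioning on where the car actually is.
If it is behind door 1 (prior 1/3): the host opened door 1, so this case is ruled out; weight (1/3)·0 = 0.
If it is behind door 2 (prior 1/3): door 3 is available but not opened, probability 2/3; weight (1/3)·(2/3) = 2/9.
If it is behind door 3 (prior 1/3): only door 1 is available, probability 1; weight (1/3)·1 = 1/3.
The weights sum to 5/9.
So P(the car behind door 3 | the host opened door 1) = (1/3) / (5/9) = 3/5.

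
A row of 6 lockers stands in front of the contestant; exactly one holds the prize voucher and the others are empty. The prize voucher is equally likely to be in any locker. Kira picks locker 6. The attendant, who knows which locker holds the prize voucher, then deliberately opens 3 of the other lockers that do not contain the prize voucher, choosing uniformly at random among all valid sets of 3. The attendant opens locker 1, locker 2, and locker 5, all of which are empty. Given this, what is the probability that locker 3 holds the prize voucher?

5/12

Apply Bayes' rule, conditioning on where the prize voucher actually is.
If it is in any of lockers 1, 2, and 5 (prior 1/6 each): that locker was opened and seen not to hold the prize — ruled out; weight (1/6)·0 = 0 each.
If it is in either of lockers 3 and 4 (prior 1/6 each): the attendant has 4 equally likely choices, so probability 1/4; weight (1/6)·(1/4) = 1/24 each.
If it is in locker 6 (prior 1/6): the attendant has 10 equally likely choices, so probability 1/10; weight (1/6)·(1/10) = 1/60.
The weights sum to 1/10.
So P(the prize voucher in locker 3 | the attendant opened locker 1, locker 2, and locker 5) = (1/24) / (1/10) = 5/12.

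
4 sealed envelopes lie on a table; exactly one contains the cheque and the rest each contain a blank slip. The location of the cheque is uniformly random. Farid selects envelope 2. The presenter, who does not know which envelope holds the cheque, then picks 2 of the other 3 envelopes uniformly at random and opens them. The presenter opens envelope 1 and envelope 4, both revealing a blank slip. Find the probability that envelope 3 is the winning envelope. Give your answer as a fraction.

Because the presenter chose which envelopes to open without knowing where the cheque is, the choice is independent of the prize location. Learning that none of the 2 opened envelopes holds the cheque simply rules out those 2 locations and leaves the remaining 2 envelopes still equally likely by symmetry.
So P(the cheque in envelope 3) = 1/2.

1/2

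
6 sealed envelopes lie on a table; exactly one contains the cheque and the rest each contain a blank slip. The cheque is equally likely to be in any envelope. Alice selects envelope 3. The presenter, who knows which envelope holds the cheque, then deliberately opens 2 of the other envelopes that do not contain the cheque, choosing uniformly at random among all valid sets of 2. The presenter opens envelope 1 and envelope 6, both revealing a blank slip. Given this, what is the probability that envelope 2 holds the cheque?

5/18

Condition on the true location of the cheque.
If it is in either of envelopes 1 and 6 (prior 1/6 each): that envelope was opened and seen not to hold the prize — ruled out; weight (1/6)·0 = 0 each.
If it is in any of envelopes 2, 4, and 5 (prior 1/6 each): the presenter has 6 equally likely choices, so probability 1/6; weight (1/6)·(1/6) = 1/36 each.
If it is in envelope 3 (prior 1/6): the presenter has 10 equally likely choices, so probability 1/10; weight (1/6)·(1/10) = 1/60.
The weights sum to 1/10.
So P(the cheque in envelope 2 | the presenter opened envelope 1 and envelope 6) = (1/36) / (1/10) = 5/18.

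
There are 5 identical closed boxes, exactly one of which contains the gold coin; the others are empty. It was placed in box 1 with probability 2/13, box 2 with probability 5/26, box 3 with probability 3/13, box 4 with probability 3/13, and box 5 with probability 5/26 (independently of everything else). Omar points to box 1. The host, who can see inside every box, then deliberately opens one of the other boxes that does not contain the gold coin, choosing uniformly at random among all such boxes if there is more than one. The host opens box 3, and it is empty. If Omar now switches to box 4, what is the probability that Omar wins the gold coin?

6/19

Condition on the true location of the gold coin.
If it is in box 1 (prior 2/13): the host has 4 equally likely choices, so probability 1/4; weight (2/13)·(1/4) = 1/26.
If it is in either of boxes 2 and 5 (prior 5/26 each): the host has 3 equally likely choices, so probability 1/3; weight (5/26)·(1/3) = 5/78 each.
If it is in box 3 (prior 3/13): the host opened box 3, so this case is ruled out; weight (3/13)·0 = 0.
If it is in box 4 (prior 3/13): the host has 3 equally likely choices, so probability 1/3; weight (3/13)·(1/3) = 1/13.
The weights sum to 19/78.
So P(the gold coin in box 4 | the host opened box 3) = (1/13) / (19/78) = 6/19.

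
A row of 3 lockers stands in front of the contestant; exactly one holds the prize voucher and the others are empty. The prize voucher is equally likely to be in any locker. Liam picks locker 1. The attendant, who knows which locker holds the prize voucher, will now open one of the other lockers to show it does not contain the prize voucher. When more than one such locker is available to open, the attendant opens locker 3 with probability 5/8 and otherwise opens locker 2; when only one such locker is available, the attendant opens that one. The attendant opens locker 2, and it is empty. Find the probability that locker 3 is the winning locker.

Condition on the true location of the prize voucher.
If it is in locker 1 (prior 1/3): locker 3 is available but not opened, probability 3/8; weight (1/3)·(3/8) = 1/8.
If it is in locker 2 (prior 1/3): the attendant opened locker 2, so this case is ruled out; weight (1/3)·0 = 0.
If it is in locker 3 (prior 1/3): only locker 2 is available, probability 1; weight (1/3)·1 = 1/3.
The weights sum to 11/24.
So P(the prize voucher in locker 3 | the attendant opened locker 2) = (1/3) / (11/24) = 8/11.

8/11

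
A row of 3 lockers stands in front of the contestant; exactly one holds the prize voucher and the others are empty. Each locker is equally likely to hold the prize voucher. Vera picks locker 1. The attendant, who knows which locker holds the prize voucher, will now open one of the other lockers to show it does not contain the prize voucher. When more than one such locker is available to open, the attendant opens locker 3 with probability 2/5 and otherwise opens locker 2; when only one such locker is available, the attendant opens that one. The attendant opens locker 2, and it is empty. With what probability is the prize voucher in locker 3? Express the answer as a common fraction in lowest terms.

Apply Bayes' rule, conditioning on where the prize voucher actually is.
If it is in locker 1 (prior 1/3): locker 3 is available but not opened, probability 3/5; weight (1/3)·(3/5) = 1/5.
If it is in locker 2 (prior 1/3): the attendant opened locker 2, so this case is ruled out; weight (1/3)·0 = 0.
If it is in locker 3 (prior 1/3): only locker 2 is available, probability 1; weight (1/3)·1 = 1/3.
The weights sum to 8/15.
So P(the prize voucher in locker 3 | the attendant opened locker 2) = (1/3) / (8/15) = 5/8.

5/8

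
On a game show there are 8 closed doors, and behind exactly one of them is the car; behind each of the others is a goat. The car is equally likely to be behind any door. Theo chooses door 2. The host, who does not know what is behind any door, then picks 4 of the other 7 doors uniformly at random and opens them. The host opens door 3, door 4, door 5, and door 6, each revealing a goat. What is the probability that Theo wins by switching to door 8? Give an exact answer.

1/4

Because the host chose which doors to open without knowing where the car is, the choice is independent of the prize location. Learning that none of the 4 opened doors holds the car simply rules out those 4 locations and leaves the remaining 4 doors still equally likely by symmetry.
So P(the car behind door 8) = 1/4.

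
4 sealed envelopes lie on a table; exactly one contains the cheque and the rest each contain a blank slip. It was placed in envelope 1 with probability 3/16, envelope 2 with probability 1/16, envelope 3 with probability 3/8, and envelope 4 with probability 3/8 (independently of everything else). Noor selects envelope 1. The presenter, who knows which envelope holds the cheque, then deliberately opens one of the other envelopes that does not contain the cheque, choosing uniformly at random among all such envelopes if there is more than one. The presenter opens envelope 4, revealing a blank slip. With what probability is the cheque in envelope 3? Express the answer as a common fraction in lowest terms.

Consider each possible location of the cheque in turn.
If it is in envelope 1 (prior 3/16): the presenter has 3 equally likely choices, so probability 1/3; weight (3/16)·(1/3) = 1/16.
If it is in envelope 2 (prior 1/16): the presenter has 2 equally likely choices, so probability 1/2; weight (1/16)·(1/2) = 1/32.
If it is in envelope 3 (prior 3/8): the presenter has 2 equally likely choices, so probability 1/2; weight (3/8)·(1/2) = 3/16.
If it is in envelope 4 (prior 3/8): the presenter opened envelope 4, so this case is ruled out; weight (3/8)·0 = 0.
The weights sum to 9/32.
So P(the cheque in envelope 3 | the presenter opened envelope 4) = (3/16) / (9/32) = 2/3.

2/3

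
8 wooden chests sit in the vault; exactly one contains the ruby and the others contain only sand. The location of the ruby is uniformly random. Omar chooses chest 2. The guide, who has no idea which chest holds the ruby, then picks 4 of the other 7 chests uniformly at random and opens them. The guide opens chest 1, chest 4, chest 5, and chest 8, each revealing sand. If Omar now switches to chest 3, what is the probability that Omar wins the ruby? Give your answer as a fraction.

1/4

Condition on the true location of the ruby.
If it is in any of chests 1, 4, 5, and 8 (prior 1/8 each): that chest was opened and seen not to hold the prize — ruled out; weight (1/8)·0 = 0 each.
If it is in any of chests 2, 3, 6, and 7 (prior 1/8 each): the guide picks exactly this set with probability 1/35 regardless, and none is the prize; weight (1/8)·(1/35) = 1/280 each.
The weights sum to 1/70.
So P(the ruby in chest 3 | the guide opened chest 1, chest 4, chest 5, and chest 8) = (1/280) / (1/70) = 1/4.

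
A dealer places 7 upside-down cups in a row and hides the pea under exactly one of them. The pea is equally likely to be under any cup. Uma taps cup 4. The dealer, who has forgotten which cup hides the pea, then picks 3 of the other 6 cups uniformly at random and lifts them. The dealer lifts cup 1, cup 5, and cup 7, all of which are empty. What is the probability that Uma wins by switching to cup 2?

Condition on the true location of the pea.
If it is under any of cups 1, 5, and 7 (prior 1/7 each): that cup was opened and seen not to hold the prize — ruled out; weight (1/7)·0 = 0 each.
If it is under any of cups 2, 3, 4, and 6 (prior 1/7 each): the dealer picks exactly this set with probability 1/20 regardless, and none is the prize; weight (1/7)·(1/20) = 1/140 each.
The weights sum to 1/35.
So P(the pea under cup 2 | the dealer opened cup 1, cup 5, and cup 7) = (1/140) / (1/35) = 1/4.

1/4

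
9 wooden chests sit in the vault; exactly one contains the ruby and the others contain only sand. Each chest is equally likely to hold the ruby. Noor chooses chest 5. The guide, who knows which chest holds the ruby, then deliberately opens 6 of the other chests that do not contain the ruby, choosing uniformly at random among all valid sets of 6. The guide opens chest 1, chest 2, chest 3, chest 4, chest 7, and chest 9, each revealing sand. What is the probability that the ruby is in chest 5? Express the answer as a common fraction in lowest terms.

Consider each possible location of the ruby in turn.
If it is in any of chests 1, 2, 3, 4, 7, and 9 (prior 1/9 each): that chest was opened and seen not to hold the prize — ruled out; weight (1/9)·0 = 0 each.
If it is in chest 5 (prior 1/9): the guide has 28 equally likely choices, so probability 1/28; weight (1/9)·(1/28) = 1/252.
If it is in either of chests 6 and 8 (prior 1/9 each): the guide has 7 equally likely choices, so probability 1/7; weight (1/9)·(1/7) = 1/63 each.
The weights sum to 1/28.
So P(the ruby in chest 5 | the guide opened chest 1, chest 2, chest 3, chest 4, chest 7, and chest 9) = (1/252) / (1/28) = 1/9.

1/9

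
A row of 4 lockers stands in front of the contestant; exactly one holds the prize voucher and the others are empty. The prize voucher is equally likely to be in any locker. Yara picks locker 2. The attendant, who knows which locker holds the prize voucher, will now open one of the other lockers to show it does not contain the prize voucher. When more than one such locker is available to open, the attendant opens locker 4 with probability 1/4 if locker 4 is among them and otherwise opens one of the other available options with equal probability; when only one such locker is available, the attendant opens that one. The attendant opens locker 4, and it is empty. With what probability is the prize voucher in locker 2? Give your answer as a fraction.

Apply Bayes' rule, conditioning on where the prize voucher actually is.
If it is in any of lockers 1, 2, and 3 (prior 1/4 each): locker 4 is available, opened with probability 1/4; weight (1/4)·(1/4) = 1/16 each.
If it is in locker 4 (prior 1/4): the attendant opened locker 4, so this case is ruled out; weight (1/4)·0 = 0.
The weights sum to 3/16.
So P(the prize voucher in locker 2 | the attendant opened locker 4) = (1/16) / (3/16) = 1/3.

1/3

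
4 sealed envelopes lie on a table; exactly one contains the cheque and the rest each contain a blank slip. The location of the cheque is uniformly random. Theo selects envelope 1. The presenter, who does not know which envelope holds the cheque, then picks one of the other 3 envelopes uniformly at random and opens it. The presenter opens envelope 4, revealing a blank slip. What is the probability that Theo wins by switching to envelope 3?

1/3

Apply Bayes' rule, conditioning on where the cheque actually is.
If it is in any of envelopes 1, 2, and 3 (prior 1/4 each): the presenter picks envelope 4 with probability 1/3 regardless, and it is not the prize; weight (1/4)·(1/3) = 1/12 each.
If it is in envelope 4 (prior 1/4): the presenter opened envelope 4, so this case is ruled out; weight (1/4)·0 = 0.
The weights sum to 1/4.
So P(the cheque in envelope 3 | the presenter opened envelope 4) = (1/12) / (1/4) = 1/3.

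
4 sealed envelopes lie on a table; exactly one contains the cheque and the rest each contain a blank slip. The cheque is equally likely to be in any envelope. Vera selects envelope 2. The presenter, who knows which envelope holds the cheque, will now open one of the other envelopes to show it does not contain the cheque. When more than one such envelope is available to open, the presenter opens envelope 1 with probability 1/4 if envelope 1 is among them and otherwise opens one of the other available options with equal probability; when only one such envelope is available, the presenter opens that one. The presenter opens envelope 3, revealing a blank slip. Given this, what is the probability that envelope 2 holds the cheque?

Condition on the true location of the cheque.
If it is in envelope 1 (prior 1/4): envelope 1 holds the prize so is unavailable; the presenter chooses uniformly among the 2 others, probability 1/2; weight (1/4)·(1/2) = 1/8.
If it is in envelope 2 (prior 1/4): envelope 1 is available but not opened; envelope 3 gets probability (1 − 1/4)/2 = 3/8; weight (1/4)·(3/8) = 3/32.
If it is in envelope 3 (prior 1/4): the presenter opened envelope 3, so this case is ruled out; weight (1/4)·0 = 0.
If it is in envelope 4 (prior 1/4): envelope 1 is available but not opened, probability 3/4; weight (1/4)·(3/4) = 3/16.
The weights sum to 13/32.
So P(the cheque in envelope 2 | the presenter opened envelope 3) = (3/32) / (13/32) = 3/13.

3/13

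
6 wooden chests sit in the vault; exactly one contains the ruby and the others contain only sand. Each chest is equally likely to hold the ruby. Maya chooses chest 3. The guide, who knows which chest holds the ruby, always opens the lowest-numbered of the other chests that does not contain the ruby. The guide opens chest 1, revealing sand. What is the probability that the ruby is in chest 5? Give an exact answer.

Condition on the true location of the ruby.
If it is in chest 1 (prior 1/6): the guide opened chest 1, so this case is ruled out; weight (1/6)·0 = 0.
If it is in any of chests 2, 3, 4, 5, and 6 (prior 1/6 each): chest 1 is the lowest-numbered option available, probability 1; weight (1/6)·1 = 1/6 each.
The weights sum to 5/6.
So P(the ruby in chest 5 | the guide opened chest 1) = (1/6) / (5/6) = 1/5.

1/5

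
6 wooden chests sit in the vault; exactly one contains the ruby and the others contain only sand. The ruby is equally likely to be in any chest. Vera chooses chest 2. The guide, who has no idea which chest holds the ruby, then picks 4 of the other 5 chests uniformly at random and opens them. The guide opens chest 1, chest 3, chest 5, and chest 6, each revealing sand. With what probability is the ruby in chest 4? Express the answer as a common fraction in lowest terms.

Consider each possible location of the ruby in turn.
If it is in any of chests 1, 3, 5, and 6 (prior 1/6 each): that chest was opened and seen not to hold the prize — ruled out; weight (1/6)·0 = 0 each.
If it is in either of chests 2 and 4 (prior 1/6 each): the guide picks exactly this set with probability 1/5 regardless, and none is the prize; weight (1/6)·(1/5) = 1/30 each.
The weights sum to 1/15.
So P(the ruby in chest 4 | the guide opened chest 1, chest 3, chest 5, and chest 6) = (1/30) / (1/15) = 1/2.

1/2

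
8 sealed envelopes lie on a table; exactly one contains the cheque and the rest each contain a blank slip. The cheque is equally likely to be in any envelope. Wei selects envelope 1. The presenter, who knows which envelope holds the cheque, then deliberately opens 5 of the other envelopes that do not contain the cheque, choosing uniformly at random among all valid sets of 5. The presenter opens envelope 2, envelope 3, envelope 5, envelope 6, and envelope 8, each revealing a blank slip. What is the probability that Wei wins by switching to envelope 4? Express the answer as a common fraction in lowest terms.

7/16

Condition on the true location of the cheque.
If it is in envelope 1 (prior 1/8): the presenter has 21 equally likely choices, so probability 1/21; weight (1/8)·(1/21) = 1/168.
If it is in any of envelopes 2, 3, 5, 6, and 8 (prior 1/8 each): that envelope was opened and seen not to hold the prize — ruled out; weight (1/8)·0 = 0 each.
If it is in either of envelopes 4 and 7 (prior 1/8 each): the presenter has 6 equally likely choices, so probability 1/6; weight (1/8)·(1/6) = 1/48 each.
The weights sum to 1/21.
So P(the cheque in envelope 4 | the presenter opened envelope 2, envelope 3, envelope 5, envelope 6, and envelope 8) = (1/48) / (1/21) = 7/16.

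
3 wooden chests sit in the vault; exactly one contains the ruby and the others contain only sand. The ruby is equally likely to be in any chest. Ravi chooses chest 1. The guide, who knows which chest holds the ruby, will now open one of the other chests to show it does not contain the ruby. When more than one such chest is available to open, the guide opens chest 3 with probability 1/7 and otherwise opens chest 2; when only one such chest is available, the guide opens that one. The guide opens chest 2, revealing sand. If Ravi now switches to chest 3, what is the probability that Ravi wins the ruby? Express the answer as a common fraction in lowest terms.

Apply Bayes' rule, conditioning on where the ruby actually is.
If it is in chest 1 (prior 1/3): chest 3 is available but not opened, probability 6/7; weight (1/3)·(6/7) = 2/7.
If it is in chest 2 (prior 1/3): the guide opened chest 2, so this case is ruled out; weight (1/3)·0 = 0.
If it is in chest 3 (prior 1/3): only chest 2 is available, probability 1; weight (1/3)·1 = 1/3.
The weights sum to 13/21.
So P(the ruby in chest 3 | the guide opened chest 2) = (1/3) / (13/21) = 7/13.

7/13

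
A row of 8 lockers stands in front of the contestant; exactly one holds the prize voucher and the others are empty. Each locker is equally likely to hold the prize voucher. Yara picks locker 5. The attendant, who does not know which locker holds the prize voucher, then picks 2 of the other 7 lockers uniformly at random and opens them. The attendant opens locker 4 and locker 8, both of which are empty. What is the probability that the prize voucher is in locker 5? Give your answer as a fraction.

1/6

Consider each possible location of the prize voucher in turn.
If it is in any of lockers 1, 2, 3, 5, 6, and 7 (prior 1/8 each): the attendant picks exactly this set with probability 1/21 regardless, and none is the prize; weight (1/8)·(1/21) = 1/168 each.
If it is in either of lockers 4 and 8 (prior 1/8 each): that locker was opened and seen not to hold the prize — ruled out; weight (1/8)·0 = 0 each.
The weights sum to 1/28.
So P(the prize voucher in locker 5 | the attendant opened locker 4 and locker 8) = (1/168) / (1/28) = 1/6.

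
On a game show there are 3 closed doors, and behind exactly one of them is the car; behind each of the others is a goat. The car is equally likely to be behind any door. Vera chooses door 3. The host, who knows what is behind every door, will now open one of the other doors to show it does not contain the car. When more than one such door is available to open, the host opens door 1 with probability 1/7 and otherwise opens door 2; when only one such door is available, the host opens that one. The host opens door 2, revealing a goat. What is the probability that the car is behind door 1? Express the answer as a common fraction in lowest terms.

7/13

Consider each possible location of the car in turn.
If it is behind door 1 (prior 1/3): only door 2 is available, probability 1; weight (1/3)·1 = 1/3.
If it is behind door 2 (prior 1/3): the host opened door 2, so this case is ruled out; weight (1/3)·0 = 0.
If it is behind door 3 (prior 1/3): door 1 is available but not opened, probability 6/7; weight (1/3)·(6/7) = 2/7.
The weights sum to 13/21.
So P(the car behind door 1 | the host opened door 2) = (1/3) / (13/21) = 7/13.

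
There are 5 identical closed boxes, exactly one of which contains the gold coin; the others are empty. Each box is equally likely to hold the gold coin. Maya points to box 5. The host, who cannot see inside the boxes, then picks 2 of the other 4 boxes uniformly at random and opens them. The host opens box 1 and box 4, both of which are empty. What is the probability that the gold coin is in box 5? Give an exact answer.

1/3

Apply Bayes' rule, conditioning on where the gold coin actually is.
If it is in either of boxes 1 and 4 (prior 1/5 each): that box was opened and seen not to hold the prize — ruled out; weight (1/5)·0 = 0 each.
If it is in any of boxes 2, 3, and 5 (prior 1/5 each): the host picks exactly this set with probability 1/6 regardless, and none is the prize; weight (1/5)·(1/6) = 1/30 each.
The weights sum to 1/10.
So P(the gold coin in box 5 | the host opened box 1 and box 4) = (1/30) / (1/10) = 1/3.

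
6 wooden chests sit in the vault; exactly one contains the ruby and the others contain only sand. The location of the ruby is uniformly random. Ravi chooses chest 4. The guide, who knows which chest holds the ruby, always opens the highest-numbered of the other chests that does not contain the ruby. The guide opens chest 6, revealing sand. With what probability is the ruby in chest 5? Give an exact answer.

1/5

Apply Bayes' rule, conditioning on where the ruby actually is.
If it is in any of chests 1, 2, 3, 4, and 5 (prior 1/6 each): chest 6 is the highest-numbered option available, probability 1; weight (1/6)·1 = 1/6 each.
If it is in chest 6 (prior 1/6): the guide opened chest 6, so this case is ruled out; weight (1/6)·0 = 0.
The weights sum to 5/6.
So P(the ruby in chest 5 | the guide opened chest 6) = (1/6) / (5/6) = 1/5.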